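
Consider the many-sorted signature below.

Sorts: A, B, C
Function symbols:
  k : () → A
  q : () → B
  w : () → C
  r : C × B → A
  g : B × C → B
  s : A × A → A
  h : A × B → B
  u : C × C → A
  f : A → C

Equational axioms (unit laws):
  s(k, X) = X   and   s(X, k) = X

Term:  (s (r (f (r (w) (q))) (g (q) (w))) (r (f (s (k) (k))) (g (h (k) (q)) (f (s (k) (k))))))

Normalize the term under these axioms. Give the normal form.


normal form = (s (r (f (r (w) (q))) (g (q) (w))) (r (f (k)) (g (h (k) (q)) (f (k)))))

1. (s (r (f (r (w) (q))) (g (q) (w))) (r (f (s (k) (k))) (g (h (k) (q)) (f (s (k) (k))))))  →  (s (r (f (r (w) (q))) (g (q) (w))) (r (f (k)) (g (h (k) (q)) (f (s (k) (k))))))
2. (s (r (f (r (w) (q))) (g (q) (w))) (r (f (k)) (g (h (k) (q)) (f (s (k) (k))))))  →  (s (r (f (r (w) (q))) (g (q) (w))) (r (f (k)) (g (h (k) (q)) (f (k)))))


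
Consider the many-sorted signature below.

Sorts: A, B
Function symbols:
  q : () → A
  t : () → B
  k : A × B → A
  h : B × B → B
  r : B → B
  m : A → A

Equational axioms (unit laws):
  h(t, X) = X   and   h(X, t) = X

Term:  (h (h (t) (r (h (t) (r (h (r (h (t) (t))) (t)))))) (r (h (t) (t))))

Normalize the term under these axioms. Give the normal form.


1. (h (h (t) (r (h (t) (r (h (r (h (t) (t))) (t)))))) (r (h (t) (t))))  →  (h (r (h (t) (r (h (r (h (t) (t))) (t))))) (r (h (t) (t))))
2. (h (r (h (t) (r (h (r (h (t) (t))) (t))))) (r (h (t) (t))))  →  (h (r (r (h (r (h (t) (t))) (t)))) (r (h (t) (t))))
3. (h (r (r (h (r (h (t) (t))) (t)))) (r (h (t) (t))))  →  (h (r (r (r (h (t) (t))))) (r (h (t) (t))))
4. (h (r (r (r (h (t) (t))))) (r (h (t) (t))))  →  (h (r (r (r (t)))) (r (h (t) (t))))
5. (h (r (r (r (t)))) (r (h (t) (t))))  →  (h (r (r (r (t)))) (r (t)))

normal form = (h (r (r (r (t)))) (r (t)))


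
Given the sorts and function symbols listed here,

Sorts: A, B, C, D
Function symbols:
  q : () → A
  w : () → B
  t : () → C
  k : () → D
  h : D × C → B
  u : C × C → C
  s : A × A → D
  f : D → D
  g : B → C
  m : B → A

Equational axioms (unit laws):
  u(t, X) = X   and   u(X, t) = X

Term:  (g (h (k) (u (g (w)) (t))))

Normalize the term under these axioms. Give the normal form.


1. (g (h (k) (u (g (w)) (t))))  →  (g (h (k) (g (w))))

normal form = (g (h (k) (g (w))))


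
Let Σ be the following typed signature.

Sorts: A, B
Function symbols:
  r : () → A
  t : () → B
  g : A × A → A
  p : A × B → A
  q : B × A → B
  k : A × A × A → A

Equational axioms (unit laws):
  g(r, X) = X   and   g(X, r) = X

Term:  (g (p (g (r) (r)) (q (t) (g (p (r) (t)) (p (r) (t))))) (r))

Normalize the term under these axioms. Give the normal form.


1. (g (p (g (r) (r)) (q (t) (g (p (r) (t)) (p (r) (t))))) (r))  →  (p (g (r) (r)) (q (t) (g (p (r) (t)) (p (r) (t)))))
2. (p (g (r) (r)) (q (t) (g (p (r) (t)) (p (r) (t)))))  →  (p (r) (q (t) (g (p (r) (t)) (p (r) (t)))))

normal form = (p (r) (q (t) (g (p (r) (t)) (p (r) (t)))))


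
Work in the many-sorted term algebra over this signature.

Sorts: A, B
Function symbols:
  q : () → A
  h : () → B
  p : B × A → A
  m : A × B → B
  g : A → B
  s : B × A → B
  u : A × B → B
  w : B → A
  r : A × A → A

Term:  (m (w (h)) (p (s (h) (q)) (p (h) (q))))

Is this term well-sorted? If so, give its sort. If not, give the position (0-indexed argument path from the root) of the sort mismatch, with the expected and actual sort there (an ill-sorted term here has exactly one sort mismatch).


ill-sorted at position [1]: expected B, got A

    (h) : B
  (w (h)) : A
      (h) : B
      (q) : A
    (s (h) (q)) : B
      (h) : B
      (q) : A
    (p (h) (q)) : A
  (p (s (h) (q)) (p (h) (q))) : A
(m (w (h)) (p (s (h) (q)) (p (h) (q)))) : ✗ arg 1 at [1] has sort A, expected B


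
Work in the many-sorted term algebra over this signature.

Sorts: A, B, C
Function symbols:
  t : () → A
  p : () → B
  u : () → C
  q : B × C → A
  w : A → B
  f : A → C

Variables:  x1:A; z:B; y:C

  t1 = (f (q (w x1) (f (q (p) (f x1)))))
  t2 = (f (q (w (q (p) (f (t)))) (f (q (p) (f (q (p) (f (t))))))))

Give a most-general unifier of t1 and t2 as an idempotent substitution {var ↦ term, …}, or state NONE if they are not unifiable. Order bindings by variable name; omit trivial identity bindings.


{x1 ↦ (q (p) (f (t)))}


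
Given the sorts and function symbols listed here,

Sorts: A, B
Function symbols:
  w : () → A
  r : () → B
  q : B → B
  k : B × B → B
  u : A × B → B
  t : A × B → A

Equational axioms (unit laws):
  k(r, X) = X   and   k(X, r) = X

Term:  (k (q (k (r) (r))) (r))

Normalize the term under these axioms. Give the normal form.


1. (k (q (k (r) (r))) (r))  →  (q (k (r) (r)))
2. (q (k (r) (r)))  →  (q (r))

normal form = (q (r))


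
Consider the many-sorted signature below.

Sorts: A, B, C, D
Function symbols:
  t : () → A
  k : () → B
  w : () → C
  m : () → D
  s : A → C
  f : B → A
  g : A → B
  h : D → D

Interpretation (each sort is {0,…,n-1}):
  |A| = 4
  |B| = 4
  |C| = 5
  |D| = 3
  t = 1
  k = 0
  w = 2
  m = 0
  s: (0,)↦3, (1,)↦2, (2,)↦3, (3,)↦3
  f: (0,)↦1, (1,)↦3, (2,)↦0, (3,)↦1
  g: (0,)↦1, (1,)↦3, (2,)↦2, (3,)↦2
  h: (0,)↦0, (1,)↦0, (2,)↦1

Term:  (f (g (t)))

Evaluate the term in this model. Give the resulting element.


value = 1

  t = 1
  (g (t)) = g(1,) = 3
  (f (g (t))) = f(3,) = 1


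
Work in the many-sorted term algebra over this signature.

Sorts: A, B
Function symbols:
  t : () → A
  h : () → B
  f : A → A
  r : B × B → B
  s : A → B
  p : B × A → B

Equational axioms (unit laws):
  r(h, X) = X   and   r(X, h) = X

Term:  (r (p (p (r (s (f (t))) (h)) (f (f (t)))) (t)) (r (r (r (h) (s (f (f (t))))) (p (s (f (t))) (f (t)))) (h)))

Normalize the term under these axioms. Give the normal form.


1. (r (p (p (r (s (f (t))) (h)) (f (f (t)))) (t)) (r (r (r (h) (s (f (f (t))))) (p (s (f (t))) (f (t)))) (h)))  →  (r (p (p (s (f (t))) (f (f (t)))) (t)) (r (r (r (h) (s (f (f (t))))) (p (s (f (t))) (f (t)))) (h)))
2. (r (p (p (s (f (t))) (f (f (t)))) (t)) (r (r (r (h) (s (f (f (t))))) (p (s (f (t))) (f (t)))) (h)))  →  (r (p (p (s (f (t))) (f (f (t)))) (t)) (r (r (h) (s (f (f (t))))) (p (s (f (t))) (f (t)))))
3. (r (p (p (s (f (t))) (f (f (t)))) (t)) (r (r (h) (s (f (f (t))))) (p (s (f (t))) (f (t)))))  →  (r (p (p (s (f (t))) (f (f (t)))) (t)) (r (s (f (f (t)))) (p (s (f (t))) (f (t)))))

normal form = (r (p (p (s (f (t))) (f (f (t)))) (t)) (r (s (f (f (t)))) (p (s (f (t))) (f (t)))))


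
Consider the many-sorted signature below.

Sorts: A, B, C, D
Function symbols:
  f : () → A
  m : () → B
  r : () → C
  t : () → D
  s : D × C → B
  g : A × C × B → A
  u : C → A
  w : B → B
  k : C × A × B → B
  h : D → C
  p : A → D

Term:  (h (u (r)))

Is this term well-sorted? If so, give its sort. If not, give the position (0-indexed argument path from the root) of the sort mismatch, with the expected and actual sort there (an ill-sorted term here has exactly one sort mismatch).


ill-sorted at position [0]: expected D, got A

    (r) : C
  (u (r)) : A
(h (u (r))) : ✗ arg 0 at [0] has sort A, expected D


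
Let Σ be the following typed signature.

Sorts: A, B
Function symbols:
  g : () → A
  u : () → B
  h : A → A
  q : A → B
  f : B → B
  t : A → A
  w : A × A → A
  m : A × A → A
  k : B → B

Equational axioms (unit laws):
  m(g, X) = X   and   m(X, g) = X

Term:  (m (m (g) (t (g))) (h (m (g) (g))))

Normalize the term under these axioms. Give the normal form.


1. (m (m (g) (t (g))) (h (m (g) (g))))  →  (m (t (g)) (h (m (g) (g))))
2. (m (t (g)) (h (m (g) (g))))  →  (m (t (g)) (h (g)))

normal form = (m (t (g)) (h (g)))


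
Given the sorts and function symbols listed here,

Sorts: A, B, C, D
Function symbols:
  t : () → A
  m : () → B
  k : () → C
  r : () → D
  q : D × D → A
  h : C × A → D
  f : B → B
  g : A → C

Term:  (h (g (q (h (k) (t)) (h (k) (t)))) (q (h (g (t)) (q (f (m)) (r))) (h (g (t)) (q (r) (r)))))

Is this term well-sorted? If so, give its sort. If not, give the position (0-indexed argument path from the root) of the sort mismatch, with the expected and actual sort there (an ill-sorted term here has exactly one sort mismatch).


        (k) : C
        (t) : A
      (h (k) (t)) : D
        (k) : C
        (t) : A
      (h (k) (t)) : D
    (q (h (k) (t)) (h (k) (t))) : A
  (g (q (h (k) (t)) (h (k) (t)))) : C
        (t) : A
      (g (t)) : C
          (m) : B
        (f (m)) : B
        (r) : D
      (q (f (m)) (r)) : ✗ arg 0 at [1, 0, 1, 0] has sort B, expected D
        (t) : A
      (g (t)) : C
        (r) : D
        (r) : D
      (q (r) (r)) : A
    (h (g (t)) (q (r) (r))) : D

ill-sorted at position [1, 0, 1, 0]: expected D, got B


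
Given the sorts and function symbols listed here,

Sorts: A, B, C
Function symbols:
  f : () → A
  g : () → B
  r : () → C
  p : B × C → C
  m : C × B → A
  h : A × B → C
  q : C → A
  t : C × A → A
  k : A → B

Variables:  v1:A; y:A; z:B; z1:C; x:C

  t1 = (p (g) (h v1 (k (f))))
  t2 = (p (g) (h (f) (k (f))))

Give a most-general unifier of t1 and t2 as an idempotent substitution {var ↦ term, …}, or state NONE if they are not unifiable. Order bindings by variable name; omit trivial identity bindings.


{v1 ↦ (f)}


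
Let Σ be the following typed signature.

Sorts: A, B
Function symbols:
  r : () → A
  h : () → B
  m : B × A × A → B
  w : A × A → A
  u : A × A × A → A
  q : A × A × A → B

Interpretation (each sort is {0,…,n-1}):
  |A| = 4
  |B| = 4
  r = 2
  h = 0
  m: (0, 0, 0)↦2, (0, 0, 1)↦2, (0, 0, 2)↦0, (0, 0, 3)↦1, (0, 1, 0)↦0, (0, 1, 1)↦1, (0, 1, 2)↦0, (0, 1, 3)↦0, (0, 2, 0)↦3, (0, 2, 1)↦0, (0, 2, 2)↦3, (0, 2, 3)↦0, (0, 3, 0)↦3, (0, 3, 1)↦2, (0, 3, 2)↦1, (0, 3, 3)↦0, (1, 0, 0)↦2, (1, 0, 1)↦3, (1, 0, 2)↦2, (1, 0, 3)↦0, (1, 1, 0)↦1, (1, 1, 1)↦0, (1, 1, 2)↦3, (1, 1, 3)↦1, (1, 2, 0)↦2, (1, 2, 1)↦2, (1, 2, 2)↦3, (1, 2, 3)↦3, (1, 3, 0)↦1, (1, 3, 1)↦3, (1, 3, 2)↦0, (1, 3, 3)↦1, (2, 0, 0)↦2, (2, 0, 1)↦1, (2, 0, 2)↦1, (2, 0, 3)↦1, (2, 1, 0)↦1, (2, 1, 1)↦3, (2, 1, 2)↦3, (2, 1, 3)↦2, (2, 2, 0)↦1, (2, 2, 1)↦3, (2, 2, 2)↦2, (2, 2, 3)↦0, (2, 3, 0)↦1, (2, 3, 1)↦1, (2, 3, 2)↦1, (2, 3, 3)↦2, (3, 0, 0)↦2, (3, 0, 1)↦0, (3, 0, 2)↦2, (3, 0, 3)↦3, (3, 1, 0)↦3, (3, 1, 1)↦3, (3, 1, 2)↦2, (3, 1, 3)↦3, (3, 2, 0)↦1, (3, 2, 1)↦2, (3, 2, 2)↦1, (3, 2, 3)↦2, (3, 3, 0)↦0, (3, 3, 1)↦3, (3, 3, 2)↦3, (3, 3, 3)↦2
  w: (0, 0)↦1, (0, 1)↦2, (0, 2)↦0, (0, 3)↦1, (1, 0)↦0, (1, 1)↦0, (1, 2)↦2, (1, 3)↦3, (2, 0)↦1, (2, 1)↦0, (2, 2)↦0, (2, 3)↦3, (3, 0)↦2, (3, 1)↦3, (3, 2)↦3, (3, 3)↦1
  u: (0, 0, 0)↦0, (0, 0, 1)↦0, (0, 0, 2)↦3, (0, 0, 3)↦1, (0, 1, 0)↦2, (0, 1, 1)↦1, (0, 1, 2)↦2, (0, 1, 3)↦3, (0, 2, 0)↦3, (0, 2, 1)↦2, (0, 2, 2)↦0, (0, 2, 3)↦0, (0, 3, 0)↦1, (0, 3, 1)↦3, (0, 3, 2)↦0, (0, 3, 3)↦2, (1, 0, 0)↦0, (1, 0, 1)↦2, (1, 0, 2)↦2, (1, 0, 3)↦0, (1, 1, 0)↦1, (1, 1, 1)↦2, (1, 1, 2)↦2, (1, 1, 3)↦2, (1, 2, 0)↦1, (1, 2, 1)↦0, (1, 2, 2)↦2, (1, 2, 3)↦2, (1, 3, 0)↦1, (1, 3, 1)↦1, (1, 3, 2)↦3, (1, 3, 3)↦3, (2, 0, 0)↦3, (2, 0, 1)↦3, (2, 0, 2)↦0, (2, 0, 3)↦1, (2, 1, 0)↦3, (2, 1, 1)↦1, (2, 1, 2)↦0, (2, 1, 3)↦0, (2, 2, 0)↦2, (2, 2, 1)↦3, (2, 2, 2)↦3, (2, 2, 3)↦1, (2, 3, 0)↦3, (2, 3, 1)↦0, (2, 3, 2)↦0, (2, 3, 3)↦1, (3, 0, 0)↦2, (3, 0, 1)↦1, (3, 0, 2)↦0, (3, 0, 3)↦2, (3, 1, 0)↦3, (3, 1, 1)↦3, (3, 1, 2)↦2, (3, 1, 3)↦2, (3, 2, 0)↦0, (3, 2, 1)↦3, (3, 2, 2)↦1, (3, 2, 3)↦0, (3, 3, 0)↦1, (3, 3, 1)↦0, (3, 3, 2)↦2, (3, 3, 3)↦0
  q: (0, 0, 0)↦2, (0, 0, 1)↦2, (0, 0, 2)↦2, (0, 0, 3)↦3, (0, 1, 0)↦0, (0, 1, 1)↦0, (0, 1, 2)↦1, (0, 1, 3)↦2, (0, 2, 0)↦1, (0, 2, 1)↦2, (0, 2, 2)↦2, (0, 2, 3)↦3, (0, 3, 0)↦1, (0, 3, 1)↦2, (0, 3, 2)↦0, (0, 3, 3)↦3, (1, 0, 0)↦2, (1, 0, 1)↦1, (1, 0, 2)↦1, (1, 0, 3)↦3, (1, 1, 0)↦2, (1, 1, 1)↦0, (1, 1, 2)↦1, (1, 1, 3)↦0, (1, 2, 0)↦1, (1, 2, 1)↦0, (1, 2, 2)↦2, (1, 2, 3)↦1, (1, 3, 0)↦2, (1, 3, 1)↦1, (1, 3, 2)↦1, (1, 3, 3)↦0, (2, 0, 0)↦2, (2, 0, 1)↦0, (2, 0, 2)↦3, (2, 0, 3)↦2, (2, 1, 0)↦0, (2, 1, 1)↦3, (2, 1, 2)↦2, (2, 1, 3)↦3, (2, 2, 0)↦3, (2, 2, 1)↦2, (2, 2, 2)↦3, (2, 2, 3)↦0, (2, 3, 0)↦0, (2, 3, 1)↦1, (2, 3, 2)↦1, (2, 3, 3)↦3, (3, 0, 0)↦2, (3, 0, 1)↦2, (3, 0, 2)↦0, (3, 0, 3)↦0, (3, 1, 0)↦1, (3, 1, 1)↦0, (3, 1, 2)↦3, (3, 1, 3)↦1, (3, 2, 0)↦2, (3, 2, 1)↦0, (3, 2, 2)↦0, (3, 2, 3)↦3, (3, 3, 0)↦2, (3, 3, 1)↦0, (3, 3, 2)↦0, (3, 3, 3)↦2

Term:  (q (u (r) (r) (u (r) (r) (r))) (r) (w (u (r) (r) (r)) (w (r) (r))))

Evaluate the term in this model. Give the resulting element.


value = 2

  r = 2
  r = 2
  r = 2
  r = 2
  r = 2
  (u (r) (r) (r)) = u(2, 2, 2) = 3
  (u (r) (r) (u (r) (r) (r))) = u(2, 2, 3) = 1
  r = 2
  r = 2
  r = 2
  r = 2
  (u (r) (r) (r)) = u(2, 2, 2) = 3
  r = 2
  r = 2
  (w (r) (r)) = w(2, 2) = 0
  (w (u (r) (r) (r)) (w (r) (r))) = w(3, 0) = 2
  (q (u (r) (r) (u (r) (r) (r))) (r) (w (u (r) (r) (r)) (w (r) (r)))) = q(1, 2, 2) = 2


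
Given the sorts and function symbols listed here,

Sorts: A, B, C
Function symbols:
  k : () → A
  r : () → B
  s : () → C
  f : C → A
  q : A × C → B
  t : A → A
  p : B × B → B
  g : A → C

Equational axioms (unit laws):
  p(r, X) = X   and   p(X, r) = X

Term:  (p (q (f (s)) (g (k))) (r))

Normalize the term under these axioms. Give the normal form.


normal form = (q (f (s)) (g (k)))

1. (p (q (f (s)) (g (k))) (r))  →  (q (f (s)) (g (k)))


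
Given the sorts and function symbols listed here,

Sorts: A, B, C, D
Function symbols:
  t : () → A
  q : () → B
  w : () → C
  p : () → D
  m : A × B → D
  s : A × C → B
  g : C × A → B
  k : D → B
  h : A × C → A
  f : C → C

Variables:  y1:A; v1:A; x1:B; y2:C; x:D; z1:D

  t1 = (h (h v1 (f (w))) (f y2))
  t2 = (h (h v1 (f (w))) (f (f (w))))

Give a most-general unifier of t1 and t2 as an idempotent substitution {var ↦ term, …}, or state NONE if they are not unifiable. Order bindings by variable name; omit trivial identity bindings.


{y2 ↦ (f (w))}


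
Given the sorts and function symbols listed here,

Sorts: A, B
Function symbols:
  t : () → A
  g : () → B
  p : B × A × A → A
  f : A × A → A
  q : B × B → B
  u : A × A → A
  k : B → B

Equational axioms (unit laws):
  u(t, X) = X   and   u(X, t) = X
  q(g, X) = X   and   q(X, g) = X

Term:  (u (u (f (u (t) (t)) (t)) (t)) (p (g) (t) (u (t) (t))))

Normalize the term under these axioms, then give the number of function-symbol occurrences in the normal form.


1. (u (u (f (u (t) (t)) (t)) (t)) (p (g) (t) (u (t) (t))))  →  (u (f (u (t) (t)) (t)) (p (g) (t) (u (t) (t))))
2. (u (f (u (t) (t)) (t)) (p (g) (t) (u (t) (t))))  →  (u (f (t) (t)) (p (g) (t) (u (t) (t))))
3. (u (f (t) (t)) (p (g) (t) (u (t) (t))))  →  (u (f (t) (t)) (p (g) (t) (t)))
normal form: (u (f (t) (t)) (p (g) (t) (t)))

size = 8


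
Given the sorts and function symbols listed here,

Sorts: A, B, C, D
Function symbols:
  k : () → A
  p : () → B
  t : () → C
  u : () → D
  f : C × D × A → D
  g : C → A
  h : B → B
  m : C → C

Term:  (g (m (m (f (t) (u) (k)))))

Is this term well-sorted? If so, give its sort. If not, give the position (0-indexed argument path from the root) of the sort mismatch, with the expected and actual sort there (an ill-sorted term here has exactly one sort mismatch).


ill-sorted at position [0, 0, 0]: expected C, got D

        (t) : C
        (u) : D
        (k) : A
      (f (t) (u) (k)) : D
    (m (f (t) (u) (k))) : ✗ arg 0 at [0, 0, 0] has sort D, expected C


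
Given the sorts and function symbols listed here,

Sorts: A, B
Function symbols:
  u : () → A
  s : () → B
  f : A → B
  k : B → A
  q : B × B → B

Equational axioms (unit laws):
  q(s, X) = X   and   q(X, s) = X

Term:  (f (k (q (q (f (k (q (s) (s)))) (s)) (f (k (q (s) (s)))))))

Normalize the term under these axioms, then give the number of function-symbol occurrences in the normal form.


1. (f (k (q (q (f (k (q (s) (s)))) (s)) (f (k (q (s) (s)))))))  →  (f (k (q (f (k (q (s) (s)))) (f (k (q (s) (s)))))))
2. (f (k (q (f (k (q (s) (s)))) (f (k (q (s) (s)))))))  →  (f (k (q (f (k (s))) (f (k (q (s) (s)))))))
3. (f (k (q (f (k (s))) (f (k (q (s) (s)))))))  →  (f (k (q (f (k (s))) (f (k (s))))))
normal form: (f (k (q (f (k (s))) (f (k (s))))))

size = 9


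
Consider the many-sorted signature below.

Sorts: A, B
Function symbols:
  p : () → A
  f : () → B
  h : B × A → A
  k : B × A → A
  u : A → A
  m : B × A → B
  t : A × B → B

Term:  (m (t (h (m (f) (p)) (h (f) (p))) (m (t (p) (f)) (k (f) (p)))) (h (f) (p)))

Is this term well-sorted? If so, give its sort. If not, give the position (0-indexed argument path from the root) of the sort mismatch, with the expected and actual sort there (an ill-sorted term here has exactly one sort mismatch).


        (f) : B
        (p) : A
      (m (f) (p)) : B
        (f) : B
        (p) : A
      (h (f) (p)) : A
    (h (m (f) (p)) (h (f) (p))) : A
        (p) : A
        (f) : B
      (t (p) (f)) : B
        (f) : B
        (p) : A
      (k (f) (p)) : A
    (m (t (p) (f)) (k (f) (p))) : B
  (t (h (m (f) (p)) (h (f) (p))) (m (t (p) (f)) (k (f) (p)))) : B
    (f) : B
    (p) : A
  (h (f) (p)) : A
(m (t (h (m (f) (p)) (h (f) (p))) (m (t (p) (f)) (k (f) (p)))) (h (f) (p))) : B

well-sorted; sort = B


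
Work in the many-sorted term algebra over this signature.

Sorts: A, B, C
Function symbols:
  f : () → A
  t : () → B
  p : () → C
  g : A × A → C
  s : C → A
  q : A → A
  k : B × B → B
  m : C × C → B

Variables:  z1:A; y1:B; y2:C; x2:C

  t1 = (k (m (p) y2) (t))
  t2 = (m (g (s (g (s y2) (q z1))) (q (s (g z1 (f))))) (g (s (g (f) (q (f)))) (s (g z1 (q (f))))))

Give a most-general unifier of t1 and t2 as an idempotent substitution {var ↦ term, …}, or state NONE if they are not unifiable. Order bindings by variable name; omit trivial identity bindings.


head clash or occurs-check failure — not unifiable

NONE (not unifiable)


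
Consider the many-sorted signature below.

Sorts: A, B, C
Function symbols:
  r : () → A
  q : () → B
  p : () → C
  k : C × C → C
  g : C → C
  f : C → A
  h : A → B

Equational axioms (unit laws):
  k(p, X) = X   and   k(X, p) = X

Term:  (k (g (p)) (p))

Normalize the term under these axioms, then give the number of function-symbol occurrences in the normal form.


1. (k (g (p)) (p))  →  (g (p))
normal form: (g (p))

size = 2


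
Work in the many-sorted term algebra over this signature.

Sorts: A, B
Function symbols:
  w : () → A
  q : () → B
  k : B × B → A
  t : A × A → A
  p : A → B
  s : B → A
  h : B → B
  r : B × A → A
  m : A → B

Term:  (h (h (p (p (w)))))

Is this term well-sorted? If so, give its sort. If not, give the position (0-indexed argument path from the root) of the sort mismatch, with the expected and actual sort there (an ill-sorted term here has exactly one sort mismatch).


ill-sorted at position [0, 0, 0]: expected A, got B

        (w) : A
      (p (w)) : B
    (p (p (w))) : ✗ arg 0 at [0, 0, 0] has sort B, expected A


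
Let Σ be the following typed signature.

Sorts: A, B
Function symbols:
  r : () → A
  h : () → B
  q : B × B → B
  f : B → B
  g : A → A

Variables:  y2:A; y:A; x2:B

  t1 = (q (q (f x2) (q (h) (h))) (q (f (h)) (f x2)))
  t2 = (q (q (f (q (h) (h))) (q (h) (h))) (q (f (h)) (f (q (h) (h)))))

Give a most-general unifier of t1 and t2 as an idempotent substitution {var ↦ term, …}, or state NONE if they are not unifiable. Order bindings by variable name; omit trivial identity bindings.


{x2 ↦ (q (h) (h))}


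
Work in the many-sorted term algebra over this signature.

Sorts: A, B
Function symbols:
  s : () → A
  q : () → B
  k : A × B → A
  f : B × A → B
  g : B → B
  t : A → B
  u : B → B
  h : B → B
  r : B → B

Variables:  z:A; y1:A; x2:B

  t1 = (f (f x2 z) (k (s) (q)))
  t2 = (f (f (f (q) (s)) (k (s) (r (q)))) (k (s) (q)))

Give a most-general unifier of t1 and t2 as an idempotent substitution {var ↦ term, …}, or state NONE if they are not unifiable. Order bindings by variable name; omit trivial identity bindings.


{x2 ↦ (f (q) (s)), z ↦ (k (s) (r (q)))}


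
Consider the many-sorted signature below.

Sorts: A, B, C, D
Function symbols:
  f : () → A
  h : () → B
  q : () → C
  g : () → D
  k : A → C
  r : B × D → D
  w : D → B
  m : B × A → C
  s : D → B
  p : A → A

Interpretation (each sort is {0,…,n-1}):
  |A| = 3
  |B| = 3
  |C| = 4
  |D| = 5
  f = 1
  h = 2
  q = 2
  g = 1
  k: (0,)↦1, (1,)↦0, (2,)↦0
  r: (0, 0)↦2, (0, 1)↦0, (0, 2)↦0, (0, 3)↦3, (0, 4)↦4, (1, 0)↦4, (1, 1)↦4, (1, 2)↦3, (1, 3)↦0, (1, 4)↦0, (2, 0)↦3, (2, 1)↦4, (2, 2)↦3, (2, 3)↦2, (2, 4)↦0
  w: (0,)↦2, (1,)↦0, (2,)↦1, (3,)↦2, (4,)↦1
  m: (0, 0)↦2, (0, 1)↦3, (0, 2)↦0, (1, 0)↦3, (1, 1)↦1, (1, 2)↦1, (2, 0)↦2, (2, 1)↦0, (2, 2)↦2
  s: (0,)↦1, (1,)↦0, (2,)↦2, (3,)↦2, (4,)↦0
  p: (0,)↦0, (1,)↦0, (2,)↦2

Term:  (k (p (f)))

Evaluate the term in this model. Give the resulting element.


  f = 1
  (p (f)) = p(1,) = 0
  (k (p (f))) = k(0,) = 1

value = 1


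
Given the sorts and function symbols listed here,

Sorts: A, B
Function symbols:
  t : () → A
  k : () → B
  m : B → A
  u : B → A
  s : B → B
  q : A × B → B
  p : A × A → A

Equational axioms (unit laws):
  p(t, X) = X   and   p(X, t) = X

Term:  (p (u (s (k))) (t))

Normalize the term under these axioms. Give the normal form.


1. (p (u (s (k))) (t))  →  (u (s (k)))

normal form = (u (s (k)))


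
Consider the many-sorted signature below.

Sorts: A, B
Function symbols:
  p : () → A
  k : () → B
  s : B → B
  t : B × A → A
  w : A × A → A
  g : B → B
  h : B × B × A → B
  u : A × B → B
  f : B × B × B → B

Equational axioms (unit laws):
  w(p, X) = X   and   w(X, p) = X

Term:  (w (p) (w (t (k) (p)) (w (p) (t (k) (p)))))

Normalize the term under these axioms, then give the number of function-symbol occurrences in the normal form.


1. (w (p) (w (t (k) (p)) (w (p) (t (k) (p)))))  →  (w (t (k) (p)) (w (p) (t (k) (p))))
2. (w (t (k) (p)) (w (p) (t (k) (p))))  →  (w (t (k) (p)) (t (k) (p)))
normal form: (w (t (k) (p)) (t (k) (p)))

size = 7


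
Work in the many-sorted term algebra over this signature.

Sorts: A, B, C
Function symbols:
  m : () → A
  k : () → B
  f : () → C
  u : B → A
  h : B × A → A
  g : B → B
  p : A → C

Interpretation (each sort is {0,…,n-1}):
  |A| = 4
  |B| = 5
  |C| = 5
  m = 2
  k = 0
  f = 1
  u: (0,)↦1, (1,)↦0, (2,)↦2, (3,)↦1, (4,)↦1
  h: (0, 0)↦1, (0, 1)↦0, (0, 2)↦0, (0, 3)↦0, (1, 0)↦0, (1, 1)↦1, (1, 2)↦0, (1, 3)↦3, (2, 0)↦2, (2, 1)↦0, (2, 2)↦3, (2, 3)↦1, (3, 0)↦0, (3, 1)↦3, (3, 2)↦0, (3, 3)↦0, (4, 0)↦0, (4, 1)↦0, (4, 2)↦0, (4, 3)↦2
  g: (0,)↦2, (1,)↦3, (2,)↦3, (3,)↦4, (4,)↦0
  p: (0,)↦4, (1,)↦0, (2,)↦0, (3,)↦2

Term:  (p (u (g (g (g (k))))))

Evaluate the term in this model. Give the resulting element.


value = 0

  k = 0
  (g (k)) = g(0,) = 2
  (g (g (k))) = g(2,) = 3
  (g (g (g (k)))) = g(3,) = 4
  (u (g (g (g (k))))) = u(4,) = 1
  (p (u (g (g (g (k)))))) = p(1,) = 0


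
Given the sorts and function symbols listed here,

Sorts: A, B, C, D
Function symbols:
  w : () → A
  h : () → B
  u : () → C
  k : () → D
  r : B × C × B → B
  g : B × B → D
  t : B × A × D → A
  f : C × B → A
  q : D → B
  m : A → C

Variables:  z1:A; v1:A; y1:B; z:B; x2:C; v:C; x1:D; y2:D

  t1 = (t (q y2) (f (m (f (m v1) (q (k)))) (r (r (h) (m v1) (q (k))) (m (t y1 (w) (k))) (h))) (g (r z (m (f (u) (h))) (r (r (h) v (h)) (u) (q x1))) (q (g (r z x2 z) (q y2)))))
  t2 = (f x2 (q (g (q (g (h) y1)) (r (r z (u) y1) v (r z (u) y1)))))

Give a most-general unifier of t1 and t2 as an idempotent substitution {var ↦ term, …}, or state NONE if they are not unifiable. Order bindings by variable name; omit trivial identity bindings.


NONE (not unifiable)

head clash or occurs-check failure — not unifiable


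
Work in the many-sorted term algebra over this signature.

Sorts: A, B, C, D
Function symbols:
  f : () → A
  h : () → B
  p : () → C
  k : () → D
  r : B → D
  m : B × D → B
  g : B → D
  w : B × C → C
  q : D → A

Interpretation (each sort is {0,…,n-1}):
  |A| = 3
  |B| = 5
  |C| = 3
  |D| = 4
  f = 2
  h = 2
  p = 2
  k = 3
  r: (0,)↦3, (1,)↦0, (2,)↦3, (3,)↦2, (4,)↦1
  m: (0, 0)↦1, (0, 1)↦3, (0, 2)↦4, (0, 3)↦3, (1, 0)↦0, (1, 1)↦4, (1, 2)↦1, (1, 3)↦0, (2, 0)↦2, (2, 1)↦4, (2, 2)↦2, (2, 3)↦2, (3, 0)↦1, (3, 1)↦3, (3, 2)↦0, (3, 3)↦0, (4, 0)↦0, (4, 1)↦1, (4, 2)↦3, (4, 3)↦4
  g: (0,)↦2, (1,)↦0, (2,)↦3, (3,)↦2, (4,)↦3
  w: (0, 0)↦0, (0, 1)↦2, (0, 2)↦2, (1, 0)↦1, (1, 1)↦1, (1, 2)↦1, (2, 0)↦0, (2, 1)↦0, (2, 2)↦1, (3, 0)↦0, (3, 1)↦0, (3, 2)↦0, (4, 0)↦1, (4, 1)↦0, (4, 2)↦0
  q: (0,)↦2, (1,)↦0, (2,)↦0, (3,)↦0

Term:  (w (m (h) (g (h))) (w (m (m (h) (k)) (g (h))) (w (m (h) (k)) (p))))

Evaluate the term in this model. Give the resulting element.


value = 0

  h = 2
  h = 2
  (g (h)) = g(2,) = 3
  (m (h) (g (h))) = m(2, 3) = 2
  h = 2
  k = 3
  (m (h) (k)) = m(2, 3) = 2
  h = 2
  (g (h)) = g(2,) = 3
  (m (m (h) (k)) (g (h))) = m(2, 3) = 2
  h = 2
  k = 3
  (m (h) (k)) = m(2, 3) = 2
  p = 2
  (w (m (h) (k)) (p)) = w(2, 2) = 1
  (w (m (m (h) (k)) (g (h))) (w (m (h) (k)) (p))) = w(2, 1) = 0
  (w (m (h) (g (h))) (w (m (m (h) (k)) (g (h))) (w (m (h) (k)) (p)))) = w(2, 0) = 0


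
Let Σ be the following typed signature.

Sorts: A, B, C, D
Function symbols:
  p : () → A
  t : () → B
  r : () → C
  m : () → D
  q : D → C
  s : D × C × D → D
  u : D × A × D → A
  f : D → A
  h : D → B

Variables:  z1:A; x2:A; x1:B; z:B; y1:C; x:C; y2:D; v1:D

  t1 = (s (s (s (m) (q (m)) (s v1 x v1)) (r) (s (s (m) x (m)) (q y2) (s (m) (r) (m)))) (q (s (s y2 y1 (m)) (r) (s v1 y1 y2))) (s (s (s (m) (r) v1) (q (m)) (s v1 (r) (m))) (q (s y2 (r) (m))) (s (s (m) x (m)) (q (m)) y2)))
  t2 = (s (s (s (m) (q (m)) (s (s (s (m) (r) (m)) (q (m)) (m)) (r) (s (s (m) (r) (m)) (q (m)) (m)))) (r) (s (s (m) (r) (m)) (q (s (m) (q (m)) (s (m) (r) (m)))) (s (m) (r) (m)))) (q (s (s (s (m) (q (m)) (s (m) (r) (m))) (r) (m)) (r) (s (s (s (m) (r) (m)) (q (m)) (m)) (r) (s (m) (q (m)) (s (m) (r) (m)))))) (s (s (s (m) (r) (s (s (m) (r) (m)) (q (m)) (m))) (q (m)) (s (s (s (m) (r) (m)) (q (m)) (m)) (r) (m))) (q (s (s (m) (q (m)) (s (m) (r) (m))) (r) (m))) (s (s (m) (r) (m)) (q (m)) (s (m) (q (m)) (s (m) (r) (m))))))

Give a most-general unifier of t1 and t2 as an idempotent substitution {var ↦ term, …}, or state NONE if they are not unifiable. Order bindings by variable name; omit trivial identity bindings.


{v1 ↦ (s (s (m) (r) (m)) (q (m)) (m)), x ↦ (r), y1 ↦ (r), y2 ↦ (s (m) (q (m)) (s (m) (r) (m)))}


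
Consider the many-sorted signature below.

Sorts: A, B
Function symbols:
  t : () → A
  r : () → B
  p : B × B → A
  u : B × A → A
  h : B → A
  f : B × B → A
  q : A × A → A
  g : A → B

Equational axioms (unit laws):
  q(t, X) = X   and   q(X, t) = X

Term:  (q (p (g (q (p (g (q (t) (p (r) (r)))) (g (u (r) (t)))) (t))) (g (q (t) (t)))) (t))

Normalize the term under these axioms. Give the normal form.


1. (q (p (g (q (p (g (q (t) (p (r) (r)))) (g (u (r) (t)))) (t))) (g (q (t) (t)))) (t))  →  (p (g (q (p (g (q (t) (p (r) (r)))) (g (u (r) (t)))) (t))) (g (q (t) (t))))
2. (p (g (q (p (g (q (t) (p (r) (r)))) (g (u (r) (t)))) (t))) (g (q (t) (t))))  →  (p (g (p (g (q (t) (p (r) (r)))) (g (u (r) (t))))) (g (q (t) (t))))
3. (p (g (p (g (q (t) (p (r) (r)))) (g (u (r) (t))))) (g (q (t) (t))))  →  (p (g (p (g (p (r) (r))) (g (u (r) (t))))) (g (q (t) (t))))
4. (p (g (p (g (p (r) (r))) (g (u (r) (t))))) (g (q (t) (t))))  →  (p (g (p (g (p (r) (r))) (g (u (r) (t))))) (g (t)))

normal form = (p (g (p (g (p (r) (r))) (g (u (r) (t))))) (g (t)))


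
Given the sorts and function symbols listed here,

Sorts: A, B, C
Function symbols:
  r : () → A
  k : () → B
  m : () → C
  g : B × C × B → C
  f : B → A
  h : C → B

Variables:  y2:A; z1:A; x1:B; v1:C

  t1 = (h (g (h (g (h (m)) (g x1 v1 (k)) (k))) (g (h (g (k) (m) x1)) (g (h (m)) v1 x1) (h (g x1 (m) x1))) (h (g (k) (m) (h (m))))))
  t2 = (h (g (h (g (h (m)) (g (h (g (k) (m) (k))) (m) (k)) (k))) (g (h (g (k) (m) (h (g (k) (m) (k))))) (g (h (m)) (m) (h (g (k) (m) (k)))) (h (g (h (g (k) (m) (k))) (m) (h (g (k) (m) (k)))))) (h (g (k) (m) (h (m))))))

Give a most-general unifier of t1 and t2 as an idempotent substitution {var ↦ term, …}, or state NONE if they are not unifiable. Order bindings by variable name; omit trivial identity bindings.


{v1 ↦ (m), x1 ↦ (h (g (k) (m) (k)))}


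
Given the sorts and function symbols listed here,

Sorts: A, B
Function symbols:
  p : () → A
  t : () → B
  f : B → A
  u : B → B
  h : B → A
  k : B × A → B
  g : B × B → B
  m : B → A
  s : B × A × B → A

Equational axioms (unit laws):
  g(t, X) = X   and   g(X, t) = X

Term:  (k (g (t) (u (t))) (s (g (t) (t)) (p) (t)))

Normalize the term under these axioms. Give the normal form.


1. (k (g (t) (u (t))) (s (g (t) (t)) (p) (t)))  →  (k (u (t)) (s (g (t) (t)) (p) (t)))
2. (k (u (t)) (s (g (t) (t)) (p) (t)))  →  (k (u (t)) (s (t) (p) (t)))

normal form = (k (u (t)) (s (t) (p) (t)))


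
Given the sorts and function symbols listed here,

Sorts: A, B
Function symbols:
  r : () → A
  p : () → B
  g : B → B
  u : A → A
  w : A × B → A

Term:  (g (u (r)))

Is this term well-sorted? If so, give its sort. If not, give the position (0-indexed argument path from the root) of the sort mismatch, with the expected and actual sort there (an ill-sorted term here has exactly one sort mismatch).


    (r) : A
  (u (r)) : A
(g (u (r))) : ✗ arg 0 at [0] has sort A, expected B

ill-sorted at position [0]: expected B, got A


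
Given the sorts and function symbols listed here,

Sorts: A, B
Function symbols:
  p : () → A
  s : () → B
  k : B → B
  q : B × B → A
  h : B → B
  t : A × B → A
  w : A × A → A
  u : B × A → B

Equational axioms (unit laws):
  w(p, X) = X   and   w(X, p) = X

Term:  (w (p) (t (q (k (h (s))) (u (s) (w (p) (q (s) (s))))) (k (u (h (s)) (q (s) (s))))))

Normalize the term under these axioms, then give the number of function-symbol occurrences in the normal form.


size = 17

1. (w (p) (t (q (k (h (s))) (u (s) (w (p) (q (s) (s))))) (k (u (h (s)) (q (s) (s))))))  →  (t (q (k (h (s))) (u (s) (w (p) (q (s) (s))))) (k (u (h (s)) (q (s) (s)))))
2. (t (q (k (h (s))) (u (s) (w (p) (q (s) (s))))) (k (u (h (s)) (q (s) (s)))))  →  (t (q (k (h (s))) (u (s) (q (s) (s)))) (k (u (h (s)) (q (s) (s)))))
normal form: (t (q (k (h (s))) (u (s) (q (s) (s)))) (k (u (h (s)) (q (s) (s)))))


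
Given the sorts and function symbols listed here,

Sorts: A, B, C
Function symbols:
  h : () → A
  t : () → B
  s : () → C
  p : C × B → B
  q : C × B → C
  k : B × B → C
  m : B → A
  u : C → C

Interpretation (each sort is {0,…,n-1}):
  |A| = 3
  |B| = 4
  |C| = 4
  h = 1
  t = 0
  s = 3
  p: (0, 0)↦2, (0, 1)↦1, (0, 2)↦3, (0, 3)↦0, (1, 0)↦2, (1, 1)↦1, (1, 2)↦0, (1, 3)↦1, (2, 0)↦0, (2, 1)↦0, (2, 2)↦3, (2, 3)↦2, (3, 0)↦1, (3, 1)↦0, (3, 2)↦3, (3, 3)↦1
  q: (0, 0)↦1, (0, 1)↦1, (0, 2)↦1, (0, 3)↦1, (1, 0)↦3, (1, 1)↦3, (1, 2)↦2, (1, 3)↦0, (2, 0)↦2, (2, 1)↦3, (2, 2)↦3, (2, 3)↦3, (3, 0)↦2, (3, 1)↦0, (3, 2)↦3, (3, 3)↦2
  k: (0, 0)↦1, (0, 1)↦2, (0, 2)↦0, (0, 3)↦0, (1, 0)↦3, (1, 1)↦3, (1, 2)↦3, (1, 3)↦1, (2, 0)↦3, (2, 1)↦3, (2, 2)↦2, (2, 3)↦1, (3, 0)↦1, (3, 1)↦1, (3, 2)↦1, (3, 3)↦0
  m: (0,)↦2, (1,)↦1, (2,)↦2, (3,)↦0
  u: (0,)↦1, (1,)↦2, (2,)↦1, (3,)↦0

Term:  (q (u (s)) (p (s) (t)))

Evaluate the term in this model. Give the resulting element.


value = 1

  s = 3
  (u (s)) = u(3,) = 0
  s = 3
  t = 0
  (p (s) (t)) = p(3, 0) = 1
  (q (u (s)) (p (s) (t))) = q(0, 1) = 1


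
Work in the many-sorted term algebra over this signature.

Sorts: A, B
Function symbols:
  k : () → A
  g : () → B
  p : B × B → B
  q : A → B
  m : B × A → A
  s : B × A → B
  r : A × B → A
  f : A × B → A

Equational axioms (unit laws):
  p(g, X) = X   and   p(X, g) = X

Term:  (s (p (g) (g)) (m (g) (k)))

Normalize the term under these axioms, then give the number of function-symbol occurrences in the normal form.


1. (s (p (g) (g)) (m (g) (k)))  →  (s (g) (m (g) (k)))
normal form: (s (g) (m (g) (k)))

size = 5


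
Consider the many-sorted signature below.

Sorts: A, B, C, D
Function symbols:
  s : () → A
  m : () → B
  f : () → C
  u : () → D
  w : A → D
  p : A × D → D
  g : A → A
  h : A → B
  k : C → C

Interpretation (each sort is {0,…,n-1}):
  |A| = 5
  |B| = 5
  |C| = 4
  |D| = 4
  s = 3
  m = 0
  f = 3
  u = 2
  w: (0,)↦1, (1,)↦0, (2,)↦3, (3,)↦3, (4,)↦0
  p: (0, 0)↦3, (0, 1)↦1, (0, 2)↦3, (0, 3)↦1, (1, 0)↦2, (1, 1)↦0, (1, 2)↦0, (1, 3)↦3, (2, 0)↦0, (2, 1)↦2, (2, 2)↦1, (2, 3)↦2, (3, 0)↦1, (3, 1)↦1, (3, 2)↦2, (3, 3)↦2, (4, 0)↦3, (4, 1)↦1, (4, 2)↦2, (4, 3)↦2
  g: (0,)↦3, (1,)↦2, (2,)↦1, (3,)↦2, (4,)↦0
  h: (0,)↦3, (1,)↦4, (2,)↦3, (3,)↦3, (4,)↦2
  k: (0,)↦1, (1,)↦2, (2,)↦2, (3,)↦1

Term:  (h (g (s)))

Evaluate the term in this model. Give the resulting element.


value = 3

  s = 3
  (g (s)) = g(3,) = 2
  (h (g (s))) = h(2,) = 3


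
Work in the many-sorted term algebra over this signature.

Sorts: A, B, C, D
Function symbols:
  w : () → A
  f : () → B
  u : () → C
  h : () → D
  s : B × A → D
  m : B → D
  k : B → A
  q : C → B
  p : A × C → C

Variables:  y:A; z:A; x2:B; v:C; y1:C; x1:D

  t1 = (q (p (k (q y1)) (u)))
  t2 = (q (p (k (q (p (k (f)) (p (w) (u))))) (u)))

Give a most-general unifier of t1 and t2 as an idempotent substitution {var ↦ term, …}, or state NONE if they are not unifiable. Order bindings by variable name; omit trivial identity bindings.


{y1 ↦ (p (k (f)) (p (w) (u)))}


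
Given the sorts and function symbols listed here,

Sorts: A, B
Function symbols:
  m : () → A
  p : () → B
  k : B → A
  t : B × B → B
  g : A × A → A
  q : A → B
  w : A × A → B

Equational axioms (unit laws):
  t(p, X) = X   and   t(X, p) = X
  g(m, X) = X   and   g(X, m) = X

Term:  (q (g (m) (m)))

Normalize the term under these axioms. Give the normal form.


1. (q (g (m) (m)))  →  (q (m))

normal form = (q (m))


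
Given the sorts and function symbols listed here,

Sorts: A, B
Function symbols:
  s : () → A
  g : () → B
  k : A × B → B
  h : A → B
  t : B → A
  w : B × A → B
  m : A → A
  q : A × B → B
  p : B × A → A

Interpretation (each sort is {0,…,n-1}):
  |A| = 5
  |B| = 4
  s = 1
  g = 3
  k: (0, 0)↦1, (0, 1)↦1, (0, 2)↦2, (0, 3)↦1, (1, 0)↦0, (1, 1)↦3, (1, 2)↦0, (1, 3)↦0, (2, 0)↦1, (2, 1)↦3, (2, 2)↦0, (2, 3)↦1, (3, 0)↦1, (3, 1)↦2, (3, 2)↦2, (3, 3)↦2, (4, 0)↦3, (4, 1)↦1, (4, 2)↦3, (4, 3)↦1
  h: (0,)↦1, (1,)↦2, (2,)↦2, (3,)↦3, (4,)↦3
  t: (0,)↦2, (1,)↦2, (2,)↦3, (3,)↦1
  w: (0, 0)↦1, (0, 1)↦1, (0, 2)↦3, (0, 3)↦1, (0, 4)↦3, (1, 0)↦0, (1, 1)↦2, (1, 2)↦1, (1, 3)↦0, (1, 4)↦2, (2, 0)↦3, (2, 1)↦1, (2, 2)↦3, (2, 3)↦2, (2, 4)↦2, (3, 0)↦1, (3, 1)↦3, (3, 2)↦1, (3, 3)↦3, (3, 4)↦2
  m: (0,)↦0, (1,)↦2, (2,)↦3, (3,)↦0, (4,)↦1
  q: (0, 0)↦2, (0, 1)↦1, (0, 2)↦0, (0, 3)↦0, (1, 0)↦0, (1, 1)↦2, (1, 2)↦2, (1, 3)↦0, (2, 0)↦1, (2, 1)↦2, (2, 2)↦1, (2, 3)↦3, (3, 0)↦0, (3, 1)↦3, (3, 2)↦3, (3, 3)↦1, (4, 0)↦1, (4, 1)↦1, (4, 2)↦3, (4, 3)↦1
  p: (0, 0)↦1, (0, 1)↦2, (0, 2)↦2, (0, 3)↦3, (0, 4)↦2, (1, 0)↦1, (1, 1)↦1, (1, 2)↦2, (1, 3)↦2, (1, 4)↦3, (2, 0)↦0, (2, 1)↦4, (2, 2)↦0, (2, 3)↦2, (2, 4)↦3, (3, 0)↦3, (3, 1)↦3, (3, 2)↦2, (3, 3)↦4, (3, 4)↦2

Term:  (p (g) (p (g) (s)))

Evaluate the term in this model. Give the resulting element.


value = 4

  g = 3
  g = 3
  s = 1
  (p (g) (s)) = p(3, 1) = 3
  (p (g) (p (g) (s))) = p(3, 3) = 4


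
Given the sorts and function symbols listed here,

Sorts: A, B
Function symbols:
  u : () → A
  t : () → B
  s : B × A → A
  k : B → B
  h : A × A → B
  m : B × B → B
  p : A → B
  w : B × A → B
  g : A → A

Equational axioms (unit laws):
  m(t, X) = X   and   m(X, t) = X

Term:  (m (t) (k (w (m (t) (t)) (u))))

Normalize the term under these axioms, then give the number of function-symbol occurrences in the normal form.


1. (m (t) (k (w (m (t) (t)) (u))))  →  (k (w (m (t) (t)) (u)))
2. (k (w (m (t) (t)) (u)))  →  (k (w (t) (u)))
normal form: (k (w (t) (u)))

size = 4


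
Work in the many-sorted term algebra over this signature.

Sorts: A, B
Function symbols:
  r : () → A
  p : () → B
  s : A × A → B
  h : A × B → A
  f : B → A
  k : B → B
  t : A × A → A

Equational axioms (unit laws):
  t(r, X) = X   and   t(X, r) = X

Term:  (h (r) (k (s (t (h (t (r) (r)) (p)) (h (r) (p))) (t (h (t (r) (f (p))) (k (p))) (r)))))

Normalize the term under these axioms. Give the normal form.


1. (h (r) (k (s (t (h (t (r) (r)) (p)) (h (r) (p))) (t (h (t (r) (f (p))) (k (p))) (r)))))  →  (h (r) (k (s (t (h (r) (p)) (h (r) (p))) (t (h (t (r) (f (p))) (k (p))) (r)))))
2. (h (r) (k (s (t (h (r) (p)) (h (r) (p))) (t (h (t (r) (f (p))) (k (p))) (r)))))  →  (h (r) (k (s (t (h (r) (p)) (h (r) (p))) (h (t (r) (f (p))) (k (p))))))
3. (h (r) (k (s (t (h (r) (p)) (h (r) (p))) (h (t (r) (f (p))) (k (p))))))  →  (h (r) (k (s (t (h (r) (p)) (h (r) (p))) (h (f (p)) (k (p))))))

normal form = (h (r) (k (s (t (h (r) (p)) (h (r) (p))) (h (f (p)) (k (p))))))


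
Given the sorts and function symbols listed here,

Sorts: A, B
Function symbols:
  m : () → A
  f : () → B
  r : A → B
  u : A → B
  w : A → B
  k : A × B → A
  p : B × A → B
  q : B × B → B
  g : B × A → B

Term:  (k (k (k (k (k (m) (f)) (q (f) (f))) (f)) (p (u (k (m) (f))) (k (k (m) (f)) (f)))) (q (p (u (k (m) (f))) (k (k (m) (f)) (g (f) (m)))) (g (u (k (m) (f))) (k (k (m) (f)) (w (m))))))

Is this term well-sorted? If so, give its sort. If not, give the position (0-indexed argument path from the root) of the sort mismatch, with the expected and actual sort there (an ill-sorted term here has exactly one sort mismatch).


well-sorted; sort = A

          (m) : A
          (f) : B
        (k (m) (f)) : A
          (f) : B
          (f) : B
        (q (f) (f)) : B
      (k (k (m) (f)) (q (f) (f))) : A
      (f) : B
    (k (k (k (m) (f)) (q (f) (f))) (f)) : A
          (m) : A
          (f) : B
        (k (m) (f)) : A
      (u (k (m) (f))) : B
          (m) : A
          (f) : B
        (k (m) (f)) : A
        (f) : B
      (k (k (m) (f)) (f)) : A
    (p (u (k (m) (f))) (k (k (m) (f)) (f))) : B
  (k (k (k (k (m) (f)) (q (f) (f))) (f)) (p (u (k (m) (f))) (k (k (m) (f)) (f)))) : A
          (m) : A
          (f) : B
        (k (m) (f)) : A
      (u (k (m) (f))) : B
          (m) : A
          (f) : B
        (k (m) (f)) : A
          (f) : B
          (m) : A
        (g (f) (m)) : B
      (k (k (m) (f)) (g (f) (m))) : A
    (p (u (k (m) (f))) (k (k (m) (f)) (g (f) (m)))) : B
          (m) : A
          (f) : B
        (k (m) (f)) : A
      (u (k (m) (f))) : B
          (m) : A
          (f) : B
        (k (m) (f)) : A
          (m) : A
        (w (m)) : B
      (k (k (m) (f)) (w (m))) : A
    (g (u (k (m) (f))) (k (k (m) (f)) (w (m)))) : B
  (q (p (u (k (m) (f))) (k (k (m) (f)) (g (f) (m)))) (g (u (k (m) (f))) (k (k (m) (f)) (w (m))))) : B
(k (k (k (k (k (m) (f)) (q (f) (f))) (f)) (p (u (k (m) (f))) (k (k (m) (f)) (f)))) (q (p (u (k (m) (f))) (k (k (m) (f)) (g (f) (m)))) (g (u (k (m) (f))) (k (k (m) (f)) (w (m)))))) : A
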